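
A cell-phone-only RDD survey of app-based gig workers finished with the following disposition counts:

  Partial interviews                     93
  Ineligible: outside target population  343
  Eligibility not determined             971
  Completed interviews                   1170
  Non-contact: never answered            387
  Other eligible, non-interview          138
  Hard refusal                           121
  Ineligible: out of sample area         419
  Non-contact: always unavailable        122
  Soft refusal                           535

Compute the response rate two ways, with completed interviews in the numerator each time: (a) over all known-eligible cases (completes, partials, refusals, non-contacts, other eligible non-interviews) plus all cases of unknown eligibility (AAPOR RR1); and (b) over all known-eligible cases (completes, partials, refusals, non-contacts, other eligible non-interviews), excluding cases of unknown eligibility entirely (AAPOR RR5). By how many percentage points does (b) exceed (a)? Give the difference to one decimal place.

Declined to participate = 121 + 535 = 656
No answer / not reached = 387 + 122 = 509
Not eligible = 343 + 419 = 762
Num = 1170
Base = 1170 + 93 + 656 + 509 + 138 + 971 = 3537
RR1 = 1170 / 3537 = 0.3308
Base = 1170 + 93 + 656 + 509 + 138 = 2566
RR5 = 1170 / 2566 = 0.4560
Difference = 45.60 − 33.08 = 12.52 percentage points

12.5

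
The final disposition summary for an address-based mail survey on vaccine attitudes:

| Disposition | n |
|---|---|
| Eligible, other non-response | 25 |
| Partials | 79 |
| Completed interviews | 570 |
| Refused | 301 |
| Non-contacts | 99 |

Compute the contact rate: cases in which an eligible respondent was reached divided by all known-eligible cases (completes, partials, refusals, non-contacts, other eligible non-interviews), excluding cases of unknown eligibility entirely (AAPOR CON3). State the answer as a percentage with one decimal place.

90.8%

Top: 570 + 79 + 301 + 25 = 975
Denominator: 570 + 79 + 301 + 99 + 25 = 1074
CON3 = 975 / 1074 = 0.9078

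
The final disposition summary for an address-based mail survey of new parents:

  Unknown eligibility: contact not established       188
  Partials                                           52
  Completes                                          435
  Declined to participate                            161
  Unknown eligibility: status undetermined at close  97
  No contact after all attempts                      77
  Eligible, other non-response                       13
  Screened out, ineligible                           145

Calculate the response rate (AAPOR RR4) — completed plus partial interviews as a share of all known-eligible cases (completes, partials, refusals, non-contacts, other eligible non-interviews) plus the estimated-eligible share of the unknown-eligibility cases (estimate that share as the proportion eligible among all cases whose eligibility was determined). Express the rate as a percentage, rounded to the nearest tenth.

49.9%

Unknown if eligible = 188 + 97 = 285
Numerator = 435 + 52 = 487
Known eligible = 435 + 52 + 161 + 77 + 13 = 738
e = 738 / (738 + 145) = 738 / 883 = 0.8358
e × U = 0.8358 × 285 = 238.20
Denom = 738 + 238.20 = 976.20
RR4 = 487 / 976.20 = 0.4989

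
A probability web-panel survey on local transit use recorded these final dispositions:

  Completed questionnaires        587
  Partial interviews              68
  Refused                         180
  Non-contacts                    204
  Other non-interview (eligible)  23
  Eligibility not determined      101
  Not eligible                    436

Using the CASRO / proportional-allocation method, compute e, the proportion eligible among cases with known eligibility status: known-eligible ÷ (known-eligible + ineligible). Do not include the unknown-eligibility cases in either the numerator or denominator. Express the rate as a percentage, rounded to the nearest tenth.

70.9%

Known eligible = 587 + 68 + 180 + 204 + 23 = 1062
e = 1062 / (1062 + 436) = 1062 / 1498 = 0.7089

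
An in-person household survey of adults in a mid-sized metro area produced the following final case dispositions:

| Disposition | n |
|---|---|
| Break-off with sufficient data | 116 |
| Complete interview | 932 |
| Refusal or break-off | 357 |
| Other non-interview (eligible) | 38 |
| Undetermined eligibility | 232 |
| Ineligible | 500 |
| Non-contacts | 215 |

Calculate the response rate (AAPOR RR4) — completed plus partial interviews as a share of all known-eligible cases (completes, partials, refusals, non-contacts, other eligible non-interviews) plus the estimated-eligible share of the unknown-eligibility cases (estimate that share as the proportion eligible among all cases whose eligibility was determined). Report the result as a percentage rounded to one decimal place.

Top → 932 + 116 = 1048
Determined eligible → 932 + 116 + 357 + 215 + 38 = 1658
e = 1658 / (1658 + 500) = 1658 / 2158 = 0.7683
Eligible share of unknowns → 0.7683 × 232 = 178.25
Denom → 1658 + 178.25 = 1836.25
RR4 = 1048 / 1836.25 = 0.5707

57.1%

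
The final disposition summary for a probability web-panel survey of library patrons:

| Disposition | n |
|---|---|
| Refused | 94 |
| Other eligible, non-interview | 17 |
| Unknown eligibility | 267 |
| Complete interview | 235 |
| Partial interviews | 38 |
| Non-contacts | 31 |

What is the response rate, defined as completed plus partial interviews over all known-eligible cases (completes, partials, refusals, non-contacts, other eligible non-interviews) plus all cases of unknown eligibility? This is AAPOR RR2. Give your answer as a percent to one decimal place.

Num: 235 + 38 = 273
Denominator: 235 + 38 + 94 + 31 + 17 + 267 = 682
RR2 = 273 / 682 = 0.4003

40.0%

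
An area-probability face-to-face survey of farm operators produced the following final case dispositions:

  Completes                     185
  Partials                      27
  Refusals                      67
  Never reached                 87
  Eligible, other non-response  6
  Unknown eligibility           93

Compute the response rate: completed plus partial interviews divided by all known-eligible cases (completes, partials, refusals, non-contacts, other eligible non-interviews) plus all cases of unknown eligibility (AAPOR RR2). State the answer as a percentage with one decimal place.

Top → 185 + 27 = 212
Denominator → 185 + 27 + 67 + 87 + 6 + 93 = 465
RR2 = 212 / 465 = 0.4559

45.6%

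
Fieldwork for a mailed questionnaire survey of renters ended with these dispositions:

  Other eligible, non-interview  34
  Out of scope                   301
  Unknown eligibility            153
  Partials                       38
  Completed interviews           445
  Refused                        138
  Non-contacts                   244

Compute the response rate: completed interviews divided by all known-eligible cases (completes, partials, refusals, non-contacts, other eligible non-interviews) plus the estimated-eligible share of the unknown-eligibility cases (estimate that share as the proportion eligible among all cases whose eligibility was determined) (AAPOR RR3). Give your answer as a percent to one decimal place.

Top: 445
Known eligible: 445 + 38 + 138 + 244 + 34 = 899
e = 899 / (899 + 301) = 899 / 1200 = 0.7492
Estimated eligible among unknowns: 0.7492 × 153 = 114.63
Base: 899 + 114.63 = 1013.63
RR3 = 445 / 1013.63 = 0.4390

43.9%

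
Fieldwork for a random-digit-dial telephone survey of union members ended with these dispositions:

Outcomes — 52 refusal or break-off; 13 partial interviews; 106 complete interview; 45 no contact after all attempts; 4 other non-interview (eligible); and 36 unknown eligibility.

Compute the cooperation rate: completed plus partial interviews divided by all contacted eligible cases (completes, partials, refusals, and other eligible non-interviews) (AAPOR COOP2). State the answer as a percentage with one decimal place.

68.0%

Top: 106 + 13 = 119
Base: 106 + 13 + 52 + 4 = 175
COOP2 = 119 / 175 = 0.6800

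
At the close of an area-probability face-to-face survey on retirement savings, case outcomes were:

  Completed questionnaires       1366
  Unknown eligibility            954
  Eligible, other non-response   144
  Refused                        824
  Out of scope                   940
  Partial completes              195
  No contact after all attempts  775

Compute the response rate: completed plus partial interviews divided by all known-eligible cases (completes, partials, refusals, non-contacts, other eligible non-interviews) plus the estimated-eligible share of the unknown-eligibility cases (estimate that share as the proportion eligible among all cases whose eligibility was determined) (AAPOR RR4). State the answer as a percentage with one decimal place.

38.6%

Num → 1366 + 195 = 1561
Eligible (known) → 1366 + 195 + 824 + 775 + 144 = 3304
e = 3304 / (3304 + 940) = 3304 / 4244 = 0.7785
Estimated eligible among unknowns → 0.7785 × 954 = 742.69
Denominator → 3304 + 742.69 = 4046.69
RR4 = 1561 / 4046.69 = 0.3857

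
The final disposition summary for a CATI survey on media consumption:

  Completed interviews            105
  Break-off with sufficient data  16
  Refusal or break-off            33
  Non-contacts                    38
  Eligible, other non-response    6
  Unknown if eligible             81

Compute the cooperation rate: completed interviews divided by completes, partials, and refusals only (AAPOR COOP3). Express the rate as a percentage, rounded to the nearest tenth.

68.2%

Top: 105
Denom: 105 + 16 + 33 = 154
COOP3 = 105 / 154 = 0.6818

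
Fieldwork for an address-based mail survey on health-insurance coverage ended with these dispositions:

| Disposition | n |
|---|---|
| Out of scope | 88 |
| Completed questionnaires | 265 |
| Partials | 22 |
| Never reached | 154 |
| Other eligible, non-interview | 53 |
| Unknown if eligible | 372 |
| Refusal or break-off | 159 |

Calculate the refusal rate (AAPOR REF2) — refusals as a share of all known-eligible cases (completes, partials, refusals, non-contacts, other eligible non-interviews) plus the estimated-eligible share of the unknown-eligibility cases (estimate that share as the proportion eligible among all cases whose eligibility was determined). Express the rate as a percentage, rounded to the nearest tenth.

Top → 159
Determined eligible → 265 + 22 + 159 + 154 + 53 = 653
e = 653 / (653 + 88) = 653 / 741 = 0.8812
Eligible share of unknowns → 0.8812 × 372 = 327.81
Denom → 653 + 327.81 = 980.81
REF2 = 159 / 980.81 = 0.1621

16.2%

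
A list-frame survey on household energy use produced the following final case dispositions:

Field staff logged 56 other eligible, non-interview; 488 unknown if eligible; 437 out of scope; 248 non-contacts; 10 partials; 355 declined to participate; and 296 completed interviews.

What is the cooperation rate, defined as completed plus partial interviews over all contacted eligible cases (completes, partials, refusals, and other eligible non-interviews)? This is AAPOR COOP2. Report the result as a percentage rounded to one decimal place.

42.7%

Top: 296 + 10 = 306
Denominator: 296 + 10 + 355 + 56 = 717
COOP2 = 306 / 717 = 0.4268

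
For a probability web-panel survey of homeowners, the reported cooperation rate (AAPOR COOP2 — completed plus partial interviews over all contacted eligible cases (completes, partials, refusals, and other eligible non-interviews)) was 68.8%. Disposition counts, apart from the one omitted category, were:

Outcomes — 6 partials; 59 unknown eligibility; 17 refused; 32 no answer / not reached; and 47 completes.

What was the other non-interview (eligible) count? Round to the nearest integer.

7

Top = 47 + 6 = 53
COOP2 = 53 / D = 0.688
D = 53 / 0.688 = 77.0
Remaining denominator categories sum to 70
other non-interview (eligible) = 77.0 − 70 ≈ 7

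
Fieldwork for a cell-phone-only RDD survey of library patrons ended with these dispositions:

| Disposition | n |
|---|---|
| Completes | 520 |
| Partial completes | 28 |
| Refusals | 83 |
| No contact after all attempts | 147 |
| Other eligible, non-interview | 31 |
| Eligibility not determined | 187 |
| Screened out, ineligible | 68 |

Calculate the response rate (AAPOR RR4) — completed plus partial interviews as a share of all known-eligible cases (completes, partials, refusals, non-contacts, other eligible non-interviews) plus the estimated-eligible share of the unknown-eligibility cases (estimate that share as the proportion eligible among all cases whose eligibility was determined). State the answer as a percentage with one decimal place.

55.8%

Numerator = 520 + 28 = 548
Eligible (known) = 520 + 28 + 83 + 147 + 31 = 809
e = 809 / (809 + 68) = 809 / 877 = 0.9225
e × U = 0.9225 × 187 = 172.51
Denom = 809 + 172.51 = 981.51
RR4 = 548 / 981.51 = 0.5583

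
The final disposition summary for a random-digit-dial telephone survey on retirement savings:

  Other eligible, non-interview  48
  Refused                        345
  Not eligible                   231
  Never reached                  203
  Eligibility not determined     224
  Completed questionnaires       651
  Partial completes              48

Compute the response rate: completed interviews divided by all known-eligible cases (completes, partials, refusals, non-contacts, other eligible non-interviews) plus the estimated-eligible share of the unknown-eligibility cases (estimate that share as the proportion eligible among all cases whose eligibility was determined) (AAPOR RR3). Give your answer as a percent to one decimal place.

Numerator: 651
Eligible (known): 651 + 48 + 345 + 203 + 48 = 1295
e = 1295 / (1295 + 231) = 1295 / 1526 = 0.8486
Eligible share of unknowns: 0.8486 × 224 = 190.09
Denom: 1295 + 190.09 = 1485.09
RR3 = 651 / 1485.09 = 0.4384

43.8%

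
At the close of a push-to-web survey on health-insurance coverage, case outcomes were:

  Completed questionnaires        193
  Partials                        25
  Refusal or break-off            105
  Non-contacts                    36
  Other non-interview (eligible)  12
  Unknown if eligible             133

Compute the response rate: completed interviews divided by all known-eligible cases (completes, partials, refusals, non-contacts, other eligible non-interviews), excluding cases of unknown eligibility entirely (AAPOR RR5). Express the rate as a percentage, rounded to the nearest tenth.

52.0%

Top = 193
Denom = 193 + 25 + 105 + 36 + 12 = 371
RR5 = 193 / 371 = 0.5202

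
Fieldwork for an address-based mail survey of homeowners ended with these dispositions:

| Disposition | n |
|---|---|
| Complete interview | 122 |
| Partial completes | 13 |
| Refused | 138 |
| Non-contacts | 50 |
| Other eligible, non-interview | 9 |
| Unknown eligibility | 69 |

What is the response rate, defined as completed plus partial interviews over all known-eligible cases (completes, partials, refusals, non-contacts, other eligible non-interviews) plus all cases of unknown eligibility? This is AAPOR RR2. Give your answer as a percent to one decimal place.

Num: 122 + 13 = 135
Denominator: 122 + 13 + 138 + 50 + 9 + 69 = 401
RR2 = 135 / 401 = 0.3367

33.7%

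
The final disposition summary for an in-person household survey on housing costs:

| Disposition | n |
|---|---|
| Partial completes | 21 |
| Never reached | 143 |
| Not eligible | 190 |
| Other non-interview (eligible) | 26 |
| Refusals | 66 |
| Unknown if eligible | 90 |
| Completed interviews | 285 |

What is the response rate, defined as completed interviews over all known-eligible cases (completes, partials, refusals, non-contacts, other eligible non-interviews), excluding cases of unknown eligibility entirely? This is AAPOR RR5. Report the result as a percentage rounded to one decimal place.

Top = 285
Denominator = 285 + 21 + 66 + 143 + 26 = 541
RR5 = 285 / 541 = 0.5268

52.7%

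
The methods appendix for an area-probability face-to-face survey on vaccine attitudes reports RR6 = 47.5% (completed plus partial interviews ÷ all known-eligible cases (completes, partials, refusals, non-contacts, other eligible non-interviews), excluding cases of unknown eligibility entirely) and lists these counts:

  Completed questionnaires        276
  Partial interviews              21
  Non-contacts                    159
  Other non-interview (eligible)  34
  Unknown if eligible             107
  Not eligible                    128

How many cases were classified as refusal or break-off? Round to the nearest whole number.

135

Num → 276 + 21 = 297
RR6 = 297 / D = 0.475
D = 297 / 0.475 = 625.3
Rest of base = 490
refusal or break-off = 625.3 − 490 ≈ 135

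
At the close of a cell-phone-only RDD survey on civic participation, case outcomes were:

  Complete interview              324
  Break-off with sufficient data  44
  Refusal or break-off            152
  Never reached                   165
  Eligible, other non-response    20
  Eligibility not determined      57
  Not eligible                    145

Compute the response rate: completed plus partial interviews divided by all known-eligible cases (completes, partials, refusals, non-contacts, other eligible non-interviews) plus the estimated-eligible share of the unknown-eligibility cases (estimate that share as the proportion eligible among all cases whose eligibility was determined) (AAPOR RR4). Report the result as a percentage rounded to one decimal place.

48.9%

Numerator: 324 + 44 = 368
Eligible (known): 324 + 44 + 152 + 165 + 20 = 705
e = 705 / (705 + 145) = 705 / 850 = 0.8294
Estimated eligible among unknowns: 0.8294 × 57 = 47.28
Base: 705 + 47.28 = 752.28
RR4 = 368 / 752.28 = 0.4892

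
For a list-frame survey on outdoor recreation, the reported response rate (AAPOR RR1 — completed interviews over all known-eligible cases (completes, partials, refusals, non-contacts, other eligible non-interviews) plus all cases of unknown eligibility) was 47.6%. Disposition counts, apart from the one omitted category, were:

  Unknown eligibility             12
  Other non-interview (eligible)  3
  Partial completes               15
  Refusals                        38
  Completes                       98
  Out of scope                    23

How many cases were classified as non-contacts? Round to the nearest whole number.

RR1 = 98 / D = 0.476
D = 98 / 0.476 = 205.9
Other denominator terms total 166
non-contacts = 205.9 − 166 ≈ 40

40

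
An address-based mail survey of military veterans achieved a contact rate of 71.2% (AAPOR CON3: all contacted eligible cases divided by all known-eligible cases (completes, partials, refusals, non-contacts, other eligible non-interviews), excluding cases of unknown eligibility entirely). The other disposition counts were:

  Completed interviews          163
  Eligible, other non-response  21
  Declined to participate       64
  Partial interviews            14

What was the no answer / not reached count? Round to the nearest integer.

106

Numerator = 163 + 14 + 64 + 21 = 262
CON3 = 262 / D = 0.712
D = 262 / 0.712 = 368.0
Other denominator terms total 262
no answer / not reached = 368.0 − 262 ≈ 106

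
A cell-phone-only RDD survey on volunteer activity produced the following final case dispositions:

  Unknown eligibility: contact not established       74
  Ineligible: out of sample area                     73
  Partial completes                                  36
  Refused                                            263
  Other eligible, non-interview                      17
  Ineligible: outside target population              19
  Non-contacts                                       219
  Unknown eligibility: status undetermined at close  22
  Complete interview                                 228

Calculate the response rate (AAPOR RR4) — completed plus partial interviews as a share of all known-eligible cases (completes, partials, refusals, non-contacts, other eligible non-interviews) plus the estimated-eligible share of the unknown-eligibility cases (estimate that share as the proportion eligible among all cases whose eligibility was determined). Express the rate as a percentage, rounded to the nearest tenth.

31.1%

Eligibility not determined = 74 + 22 = 96
Not eligible = 19 + 73 = 92
Top → 228 + 36 = 264
Known eligible → 228 + 36 + 263 + 219 + 17 = 763
e = 763 / (763 + 92) = 763 / 855 = 0.8924
Estimated eligible among unknowns → 0.8924 × 96 = 85.67
Base → 763 + 85.67 = 848.67
RR4 = 264 / 848.67 = 0.3111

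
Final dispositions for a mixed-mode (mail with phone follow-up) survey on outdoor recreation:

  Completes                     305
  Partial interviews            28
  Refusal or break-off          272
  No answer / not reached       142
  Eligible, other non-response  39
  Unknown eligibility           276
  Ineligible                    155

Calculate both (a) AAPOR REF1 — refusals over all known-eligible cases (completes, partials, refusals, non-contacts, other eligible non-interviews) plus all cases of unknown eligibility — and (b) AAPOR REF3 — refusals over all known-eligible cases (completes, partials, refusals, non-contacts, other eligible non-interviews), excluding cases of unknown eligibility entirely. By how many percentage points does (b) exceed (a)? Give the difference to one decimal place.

9.0

Numerator: 272
Denominator: 305 + 28 + 272 + 142 + 39 + 276 = 1062
REF1 = 272 / 1062 = 0.2561
Denominator: 305 + 28 + 272 + 142 + 39 = 786
REF3 = 272 / 786 = 0.3461
Difference = 34.61 − 25.61 = 9.00 percentage points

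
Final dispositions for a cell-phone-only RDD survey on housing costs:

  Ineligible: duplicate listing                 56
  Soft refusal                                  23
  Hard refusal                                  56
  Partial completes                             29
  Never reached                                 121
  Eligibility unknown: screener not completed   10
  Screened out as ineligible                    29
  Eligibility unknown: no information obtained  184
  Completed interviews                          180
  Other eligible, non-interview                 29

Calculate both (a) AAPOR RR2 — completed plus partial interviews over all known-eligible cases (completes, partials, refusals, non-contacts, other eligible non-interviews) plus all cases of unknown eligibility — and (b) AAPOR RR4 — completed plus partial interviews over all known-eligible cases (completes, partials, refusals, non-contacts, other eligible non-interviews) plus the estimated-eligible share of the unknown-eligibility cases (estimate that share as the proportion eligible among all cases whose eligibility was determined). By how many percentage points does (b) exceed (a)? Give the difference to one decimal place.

Declined to participate = 56 + 23 = 79
Undetermined eligibility = 10 + 184 = 194
Ineligible = 29 + 56 = 85
Numerator = 180 + 29 = 209
Denominator = 180 + 29 + 79 + 121 + 29 + 194 = 632
RR2 = 209 / 632 = 0.3307
Eligible (known) = 180 + 29 + 79 + 121 + 29 = 438
e = 438 / (438 + 85) = 438 / 523 = 0.8375
Estimated eligible among unknowns = 0.8375 × 194 = 162.47
Denominator = 438 + 162.47 = 600.47
RR4 = 209 / 600.47 = 0.3481
Difference = 34.81 − 33.07 = 1.74 percentage points

1.7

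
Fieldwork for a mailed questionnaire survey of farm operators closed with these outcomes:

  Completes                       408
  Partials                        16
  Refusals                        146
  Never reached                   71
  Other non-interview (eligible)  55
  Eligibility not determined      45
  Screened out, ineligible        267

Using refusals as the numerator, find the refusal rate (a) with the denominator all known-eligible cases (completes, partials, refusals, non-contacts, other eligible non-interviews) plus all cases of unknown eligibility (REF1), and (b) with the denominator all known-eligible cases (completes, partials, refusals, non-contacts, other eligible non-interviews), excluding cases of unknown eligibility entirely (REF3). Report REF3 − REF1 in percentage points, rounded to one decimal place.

Num = 146
Base = 408 + 16 + 146 + 71 + 55 + 45 = 741
REF1 = 146 / 741 = 0.1970
Base = 408 + 16 + 146 + 71 + 55 = 696
REF3 = 146 / 696 = 0.2098
Difference = 20.98 − 19.70 = 1.28 percentage points

1.3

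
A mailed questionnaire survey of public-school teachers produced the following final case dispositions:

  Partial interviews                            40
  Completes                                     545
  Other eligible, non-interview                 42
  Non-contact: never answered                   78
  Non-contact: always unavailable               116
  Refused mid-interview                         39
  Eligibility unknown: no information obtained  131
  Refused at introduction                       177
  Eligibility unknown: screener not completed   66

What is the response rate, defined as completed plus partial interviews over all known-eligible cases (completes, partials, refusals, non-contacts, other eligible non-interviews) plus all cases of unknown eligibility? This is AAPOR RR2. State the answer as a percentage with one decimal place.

Refusals = 177 + 39 = 216
No contact after all attempts = 78 + 116 = 194
Unknown if eligible = 66 + 131 = 197
Num = 545 + 40 = 585
Denominator = 545 + 40 + 216 + 194 + 42 + 197 = 1234
RR2 = 585 / 1234 = 0.4741

47.4%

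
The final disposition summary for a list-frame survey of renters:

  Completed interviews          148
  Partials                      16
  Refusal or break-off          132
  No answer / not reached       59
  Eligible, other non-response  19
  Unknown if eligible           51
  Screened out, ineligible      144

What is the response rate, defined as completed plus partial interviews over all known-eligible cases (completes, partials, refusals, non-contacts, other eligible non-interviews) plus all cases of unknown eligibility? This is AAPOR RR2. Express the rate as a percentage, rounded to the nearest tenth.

Num = 148 + 16 = 164
Base = 148 + 16 + 132 + 59 + 19 + 51 = 425
RR2 = 164 / 425 = 0.3859

38.6%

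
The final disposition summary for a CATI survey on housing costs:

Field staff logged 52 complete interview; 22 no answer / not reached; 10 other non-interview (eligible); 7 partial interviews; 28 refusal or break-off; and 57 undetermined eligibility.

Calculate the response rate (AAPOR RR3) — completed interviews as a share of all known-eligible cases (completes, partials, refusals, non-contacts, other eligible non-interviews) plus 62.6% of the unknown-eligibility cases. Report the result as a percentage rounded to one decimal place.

33.6%

Numerator: 52
Known eligible: 52 + 7 + 28 + 22 + 10 = 119
Estimated eligible among unknowns: 0.6260 × 57 = 35.68
Denominator: 119 + 35.68 = 154.68
RR3 = 52 / 154.68 = 0.3362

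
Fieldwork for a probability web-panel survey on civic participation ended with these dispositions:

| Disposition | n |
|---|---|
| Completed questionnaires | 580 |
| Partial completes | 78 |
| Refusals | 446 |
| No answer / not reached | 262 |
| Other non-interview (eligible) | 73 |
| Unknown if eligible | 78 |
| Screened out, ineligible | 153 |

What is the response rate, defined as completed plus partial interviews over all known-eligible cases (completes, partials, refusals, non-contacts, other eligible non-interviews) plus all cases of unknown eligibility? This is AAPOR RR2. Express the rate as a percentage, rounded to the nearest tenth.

43.4%

Numerator = 580 + 78 = 658
Denom = 580 + 78 + 446 + 262 + 73 + 78 = 1517
RR2 = 658 / 1517 = 0.4338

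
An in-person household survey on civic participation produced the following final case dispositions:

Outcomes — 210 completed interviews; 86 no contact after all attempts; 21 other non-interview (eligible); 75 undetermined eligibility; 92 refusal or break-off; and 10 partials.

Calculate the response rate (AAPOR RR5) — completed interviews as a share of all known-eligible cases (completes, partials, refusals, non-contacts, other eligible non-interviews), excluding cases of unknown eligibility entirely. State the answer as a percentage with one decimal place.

50.1%

Num: 210
Denom: 210 + 10 + 92 + 86 + 21 = 419
RR5 = 210 / 419 = 0.5012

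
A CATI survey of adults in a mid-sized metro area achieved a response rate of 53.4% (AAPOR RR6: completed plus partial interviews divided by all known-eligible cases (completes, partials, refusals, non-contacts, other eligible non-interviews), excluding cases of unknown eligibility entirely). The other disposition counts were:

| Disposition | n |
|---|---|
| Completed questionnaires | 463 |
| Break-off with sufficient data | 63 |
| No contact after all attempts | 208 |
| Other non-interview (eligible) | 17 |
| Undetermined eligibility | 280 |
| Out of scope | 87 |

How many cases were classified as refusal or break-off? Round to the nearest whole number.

Numerator → 463 + 63 = 526
RR6 = 526 / D = 0.534
D = 526 / 0.534 = 985.0
Other denominator terms total 751
refusal or break-off = 985.0 − 751 ≈ 234

234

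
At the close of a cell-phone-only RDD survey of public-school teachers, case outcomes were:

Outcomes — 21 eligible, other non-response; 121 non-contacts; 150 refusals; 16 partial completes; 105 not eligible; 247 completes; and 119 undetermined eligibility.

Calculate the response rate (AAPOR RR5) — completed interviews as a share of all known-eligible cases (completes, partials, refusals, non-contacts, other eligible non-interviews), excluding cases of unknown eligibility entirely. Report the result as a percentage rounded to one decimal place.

Num = 247
Base = 247 + 16 + 150 + 121 + 21 = 555
RR5 = 247 / 555 = 0.4450

44.5%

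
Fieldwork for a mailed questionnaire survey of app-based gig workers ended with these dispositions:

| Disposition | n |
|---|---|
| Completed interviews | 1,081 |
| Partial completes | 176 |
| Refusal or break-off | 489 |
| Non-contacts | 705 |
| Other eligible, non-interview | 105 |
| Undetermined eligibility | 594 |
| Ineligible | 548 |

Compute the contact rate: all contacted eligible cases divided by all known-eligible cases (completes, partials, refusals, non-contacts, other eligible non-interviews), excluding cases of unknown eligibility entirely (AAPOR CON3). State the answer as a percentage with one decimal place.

72.4%

Numerator: 1081 + 176 + 489 + 105 = 1851
Denom: 1081 + 176 + 489 + 705 + 105 = 2556
CON3 = 1851 / 2556 = 0.7242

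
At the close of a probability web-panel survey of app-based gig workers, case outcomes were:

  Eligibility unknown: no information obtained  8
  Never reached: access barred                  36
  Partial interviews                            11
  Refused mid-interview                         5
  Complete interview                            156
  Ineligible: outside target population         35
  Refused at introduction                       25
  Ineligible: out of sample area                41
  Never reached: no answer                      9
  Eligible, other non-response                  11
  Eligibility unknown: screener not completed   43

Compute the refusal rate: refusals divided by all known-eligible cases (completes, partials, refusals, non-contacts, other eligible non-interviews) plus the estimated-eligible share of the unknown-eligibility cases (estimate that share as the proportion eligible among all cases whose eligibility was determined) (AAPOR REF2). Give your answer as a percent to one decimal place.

10.3%

Refusals = 25 + 5 = 30
No answer / not reached = 9 + 36 = 45
Unknown eligibility = 43 + 8 = 51
Screened out, ineligible = 35 + 41 = 76
Numerator → 30
Eligible (known) → 156 + 11 + 30 + 45 + 11 = 253
e = 253 / (253 + 76) = 253 / 329 = 0.7690
Eligible share of unknowns → 0.7690 × 51 = 39.22
Denominator → 253 + 39.22 = 292.22
REF2 = 30 / 292.22 = 0.1027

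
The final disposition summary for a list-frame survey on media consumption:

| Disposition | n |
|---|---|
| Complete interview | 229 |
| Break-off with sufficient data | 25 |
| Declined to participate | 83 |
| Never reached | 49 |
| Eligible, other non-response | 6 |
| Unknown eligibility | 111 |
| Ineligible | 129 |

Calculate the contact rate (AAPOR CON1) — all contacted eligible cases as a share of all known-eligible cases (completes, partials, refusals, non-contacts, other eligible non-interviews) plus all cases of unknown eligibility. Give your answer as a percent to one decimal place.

68.2%

Top = 229 + 25 + 83 + 6 = 343
Denom = 229 + 25 + 83 + 49 + 6 + 111 = 503
CON1 = 343 / 503 = 0.6819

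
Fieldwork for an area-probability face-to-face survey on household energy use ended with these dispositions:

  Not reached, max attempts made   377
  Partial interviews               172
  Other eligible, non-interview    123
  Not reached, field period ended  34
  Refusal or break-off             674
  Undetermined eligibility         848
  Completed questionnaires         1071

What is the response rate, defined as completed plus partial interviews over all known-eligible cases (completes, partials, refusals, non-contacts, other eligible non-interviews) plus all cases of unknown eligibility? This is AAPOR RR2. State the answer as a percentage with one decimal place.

37.7%

Non-contacts = 34 + 377 = 411
Numerator: 1071 + 172 = 1243
Denominator: 1071 + 172 + 674 + 411 + 123 + 848 = 3299
RR2 = 1243 / 3299 = 0.3768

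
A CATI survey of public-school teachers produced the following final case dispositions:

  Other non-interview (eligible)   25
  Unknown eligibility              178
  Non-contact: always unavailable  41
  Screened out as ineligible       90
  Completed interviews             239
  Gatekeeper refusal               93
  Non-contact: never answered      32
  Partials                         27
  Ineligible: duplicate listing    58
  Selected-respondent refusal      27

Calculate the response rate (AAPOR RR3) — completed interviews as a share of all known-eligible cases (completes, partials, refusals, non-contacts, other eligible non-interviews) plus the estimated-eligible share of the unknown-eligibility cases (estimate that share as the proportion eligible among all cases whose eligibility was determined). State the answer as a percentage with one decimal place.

38.5%

Refusal or break-off = 93 + 27 = 120
Non-contacts = 32 + 41 = 73
Not eligible = 90 + 58 = 148
Numerator: 239
Eligible (known): 239 + 27 + 120 + 73 + 25 = 484
e = 484 / (484 + 148) = 484 / 632 = 0.7658
Eligible share of unknowns: 0.7658 × 178 = 136.31
Base: 484 + 136.31 = 620.31
RR3 = 239 / 620.31 = 0.3853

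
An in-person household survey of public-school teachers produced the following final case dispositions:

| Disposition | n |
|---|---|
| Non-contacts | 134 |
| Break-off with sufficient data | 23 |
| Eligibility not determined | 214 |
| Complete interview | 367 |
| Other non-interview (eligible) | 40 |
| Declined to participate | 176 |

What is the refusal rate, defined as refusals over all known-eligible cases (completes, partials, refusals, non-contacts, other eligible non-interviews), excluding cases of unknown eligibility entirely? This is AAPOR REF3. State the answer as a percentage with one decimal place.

23.8%

Top = 176
Base = 367 + 23 + 176 + 134 + 40 = 740
REF3 = 176 / 740 = 0.2378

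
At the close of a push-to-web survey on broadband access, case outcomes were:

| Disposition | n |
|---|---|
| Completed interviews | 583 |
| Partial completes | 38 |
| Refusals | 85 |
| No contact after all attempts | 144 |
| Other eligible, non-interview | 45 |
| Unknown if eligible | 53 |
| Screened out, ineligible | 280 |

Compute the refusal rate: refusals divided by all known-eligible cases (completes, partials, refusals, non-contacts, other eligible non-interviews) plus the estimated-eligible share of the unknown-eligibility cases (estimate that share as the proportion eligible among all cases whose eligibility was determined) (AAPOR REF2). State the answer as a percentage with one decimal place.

9.1%

Numerator: 85
Eligible (known): 583 + 38 + 85 + 144 + 45 = 895
e = 895 / (895 + 280) = 895 / 1175 = 0.7617
e × U: 0.7617 × 53 = 40.37
Denom: 895 + 40.37 = 935.37
REF2 = 85 / 935.37 = 0.0909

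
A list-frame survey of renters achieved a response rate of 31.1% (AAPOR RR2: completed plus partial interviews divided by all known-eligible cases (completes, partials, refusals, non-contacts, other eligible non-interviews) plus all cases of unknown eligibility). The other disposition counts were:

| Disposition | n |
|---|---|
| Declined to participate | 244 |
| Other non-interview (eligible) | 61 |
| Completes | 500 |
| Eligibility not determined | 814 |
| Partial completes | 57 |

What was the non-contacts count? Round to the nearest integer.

115

Numerator: 500 + 57 = 557
RR2 = 557 / D = 0.311
D = 557 / 0.311 = 1791.0
Other denominator terms total 1676
non-contacts = 1791.0 − 1676 ≈ 115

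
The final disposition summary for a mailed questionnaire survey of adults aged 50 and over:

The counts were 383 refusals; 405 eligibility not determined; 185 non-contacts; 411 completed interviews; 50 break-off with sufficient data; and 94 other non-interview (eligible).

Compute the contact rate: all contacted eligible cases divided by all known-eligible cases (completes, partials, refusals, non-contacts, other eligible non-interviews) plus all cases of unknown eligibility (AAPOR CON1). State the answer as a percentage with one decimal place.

61.4%

Num → 411 + 50 + 383 + 94 = 938
Denom → 411 + 50 + 383 + 185 + 94 + 405 = 1528
CON1 = 938 / 1528 = 0.6139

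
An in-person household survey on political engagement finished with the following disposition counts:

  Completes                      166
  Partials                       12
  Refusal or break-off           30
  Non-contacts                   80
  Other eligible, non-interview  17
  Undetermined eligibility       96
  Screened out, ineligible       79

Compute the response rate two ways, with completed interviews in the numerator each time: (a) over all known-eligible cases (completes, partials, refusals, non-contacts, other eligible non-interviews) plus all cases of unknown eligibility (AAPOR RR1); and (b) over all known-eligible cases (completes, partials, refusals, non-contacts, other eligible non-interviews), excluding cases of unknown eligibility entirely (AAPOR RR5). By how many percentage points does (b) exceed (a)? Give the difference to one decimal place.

Num = 166
Denom = 166 + 12 + 30 + 80 + 17 + 96 = 401
RR1 = 166 / 401 = 0.4140
Denom = 166 + 12 + 30 + 80 + 17 = 305
RR5 = 166 / 305 = 0.5443
Difference = 54.43 − 41.40 = 13.03 percentage points

13.0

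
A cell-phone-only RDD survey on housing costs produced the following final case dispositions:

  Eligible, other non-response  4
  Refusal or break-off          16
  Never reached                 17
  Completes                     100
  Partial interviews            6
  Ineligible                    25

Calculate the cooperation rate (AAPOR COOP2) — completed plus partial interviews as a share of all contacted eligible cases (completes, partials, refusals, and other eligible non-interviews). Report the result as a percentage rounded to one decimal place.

Numerator = 100 + 6 = 106
Base = 100 + 6 + 16 + 4 = 126
COOP2 = 106 / 126 = 0.8413

84.1%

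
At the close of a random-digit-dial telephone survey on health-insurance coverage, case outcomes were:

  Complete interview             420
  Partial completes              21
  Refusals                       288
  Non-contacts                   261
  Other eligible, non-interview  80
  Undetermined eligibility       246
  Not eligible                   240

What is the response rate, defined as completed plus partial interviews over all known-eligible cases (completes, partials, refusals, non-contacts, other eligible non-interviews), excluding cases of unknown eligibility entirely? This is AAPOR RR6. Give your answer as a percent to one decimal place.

41.2%

Numerator → 420 + 21 = 441
Base → 420 + 21 + 288 + 261 + 80 = 1070
RR6 = 441 / 1070 = 0.4121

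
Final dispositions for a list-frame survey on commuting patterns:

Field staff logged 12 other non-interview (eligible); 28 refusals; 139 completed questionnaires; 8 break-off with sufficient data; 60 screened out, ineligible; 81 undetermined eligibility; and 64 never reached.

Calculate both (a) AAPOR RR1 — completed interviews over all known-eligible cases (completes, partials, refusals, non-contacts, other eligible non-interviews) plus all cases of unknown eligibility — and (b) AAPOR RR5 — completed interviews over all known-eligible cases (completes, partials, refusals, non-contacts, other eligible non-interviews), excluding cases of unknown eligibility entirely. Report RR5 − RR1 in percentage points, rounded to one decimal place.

13.5

Top = 139
Base = 139 + 8 + 28 + 64 + 12 + 81 = 332
RR1 = 139 / 332 = 0.4187
Base = 139 + 8 + 28 + 64 + 12 = 251
RR5 = 139 / 251 = 0.5538
Difference = 55.38 − 41.87 = 13.51 percentage points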